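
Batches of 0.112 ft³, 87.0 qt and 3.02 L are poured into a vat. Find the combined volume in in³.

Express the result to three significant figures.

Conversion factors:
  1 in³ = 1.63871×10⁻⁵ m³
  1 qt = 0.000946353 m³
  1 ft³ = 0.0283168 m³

0.112 ft³ × 0.0283168 = 0.00317148 m³
87.0 qt × 0.000946353 = 0.0823327 m³
3.02 L × 0.001 = 0.00302 m³
Sum: 0.00317148 + 0.0823327 + 0.00302 = 0.0885242 m³
In in³: 0.0885242 / 1.63871×10⁻⁵ = 5402.07 in³

5400 in³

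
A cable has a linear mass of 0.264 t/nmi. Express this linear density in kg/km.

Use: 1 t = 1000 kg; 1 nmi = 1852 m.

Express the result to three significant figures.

0.264 t/nmi × 1000 kg/t ÷ 1852 m/nmi = 0.142549 kg/m
0.142549 kg/m × 1000 m/km = 142.549 kg/km

143 kg/km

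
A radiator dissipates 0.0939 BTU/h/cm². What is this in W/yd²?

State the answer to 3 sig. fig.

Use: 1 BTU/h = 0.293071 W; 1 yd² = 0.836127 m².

0.0939 BTU/h/cm² × 0.293071 W/BTU/h ÷ 0.0001 m²/cm² = 275.194 W/m²
275.194 W/m² × 0.836127 m²/yd² = 230.097 W/yd²

230 W/yd²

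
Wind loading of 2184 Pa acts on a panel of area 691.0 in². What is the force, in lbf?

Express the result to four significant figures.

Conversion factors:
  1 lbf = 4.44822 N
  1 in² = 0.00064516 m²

691.0 in² × 0.00064516 = 0.445806 m²
F = P × A = 2184 Pa × 0.445806 m² = 973.64 N
973.64 N ÷ (4.44822 N/lbf) = 218.883 lbf

218.9 lbf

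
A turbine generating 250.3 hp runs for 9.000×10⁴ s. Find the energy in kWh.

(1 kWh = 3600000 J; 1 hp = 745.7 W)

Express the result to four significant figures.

4666 kWh

250.3 hp × 745.7 = 186649 W
E = P × t = 186649 W × 90000 s = 1.67984×10¹⁰ J
1.67984×10¹⁰ J ÷ (3600000 J/kWh) = 4666.22 kWh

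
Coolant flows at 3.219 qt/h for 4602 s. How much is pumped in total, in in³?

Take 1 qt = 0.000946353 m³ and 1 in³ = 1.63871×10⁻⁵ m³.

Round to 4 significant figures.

237.6 in³

3.219 qt/h → 8.46197×10⁻⁷ m³/s
V = Q × t = 8.46197×10⁻⁷ × 4602 = 0.0038942 m³
In in³: 0.0038942 / 1.63871×10⁻⁵ = 237.638 in³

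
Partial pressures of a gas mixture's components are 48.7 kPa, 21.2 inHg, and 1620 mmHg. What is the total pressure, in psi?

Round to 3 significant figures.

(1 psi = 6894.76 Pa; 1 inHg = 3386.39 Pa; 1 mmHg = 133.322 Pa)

48.7 kPa × 1000 → 48700 Pa
21.2 inHg × 3386.39 → 71791.5 Pa
1620 mmHg × 133.322 → 215982 Pa
Combined: 48700 + 71791.5 + 215982 = 336474 Pa
In psi: 336474 / 6894.76 = 48.8014 psi

48.8 psi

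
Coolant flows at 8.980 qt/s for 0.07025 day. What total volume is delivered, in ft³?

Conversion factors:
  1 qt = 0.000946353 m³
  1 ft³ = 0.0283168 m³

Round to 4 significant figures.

1822 ft³

8.980 qt/s → 0.00849825 m³/s
0.07025 day → 6069.6 s
V = Q × t = 0.00849825 × 6069.6 = 51.581 m³
In ft³: 51.581 / 0.0283168 = 1821.57 ft³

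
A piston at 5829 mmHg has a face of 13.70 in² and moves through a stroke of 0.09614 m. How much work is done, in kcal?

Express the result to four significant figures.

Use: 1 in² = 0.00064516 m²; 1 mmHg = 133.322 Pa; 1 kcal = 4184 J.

5829 mmHg → 777134 Pa
13.70 in² → 0.00883869 m²
F = P × A = 777134 × 0.00883869 = 6868.85 N
W = F × d = 6868.85 × 0.09614 = 660.371 J
In kcal: 660.371 / 4184 = 0.157832 kcal

0.1578 kcal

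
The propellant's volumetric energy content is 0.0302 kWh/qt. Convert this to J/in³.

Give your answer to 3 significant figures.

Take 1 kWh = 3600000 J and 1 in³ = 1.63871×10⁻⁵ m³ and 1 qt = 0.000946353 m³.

1880 J/in³

0.0302 kWh/qt × 3600000 J/kWh ÷ 0.000946353 m³/qt = 1.14883×10⁸ J/m³
1.14883×10⁸ J/m³ × 1.63871×10⁻⁵ m³/in³ = 1882.6 J/in³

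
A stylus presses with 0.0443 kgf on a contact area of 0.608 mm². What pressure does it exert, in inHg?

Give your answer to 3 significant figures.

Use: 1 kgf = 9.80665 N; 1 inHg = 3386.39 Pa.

0.0443 kgf × 9.80665 → 0.434435 N
0.608 mm² × 10⁻⁶ → 6.08×10⁻⁷ m²
P = F / A = 0.434435 N / 6.08×10⁻⁷ m² = 714531 Pa
714531 Pa ÷ (3386.39 Pa/inHg) = 211.001 inHg

211 inHg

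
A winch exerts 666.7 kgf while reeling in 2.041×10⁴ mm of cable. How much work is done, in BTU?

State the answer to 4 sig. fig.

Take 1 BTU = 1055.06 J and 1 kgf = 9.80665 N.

666.7 kgf × 9.80665 = 6538.09 N
2.041×10⁴ mm × 0.001 = 20.41 m
W = F × d = 6538.09 N × 20.41 m = 133442 J
133442 J ÷ (1055.06 J/BTU) = 126.478 BTU

126.5 BTU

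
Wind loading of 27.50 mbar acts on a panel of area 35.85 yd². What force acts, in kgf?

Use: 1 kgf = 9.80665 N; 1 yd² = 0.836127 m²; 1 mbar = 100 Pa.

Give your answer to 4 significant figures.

27.50 mbar × 100 = 2750 Pa
35.85 yd² × 0.836127 = 29.9752 m²
F = P × A = 2750 Pa × 29.9752 m² = 82431.8 N
82431.8 N ÷ (9.80665 N/kgf) = 8405.7 kgf

8406 kgf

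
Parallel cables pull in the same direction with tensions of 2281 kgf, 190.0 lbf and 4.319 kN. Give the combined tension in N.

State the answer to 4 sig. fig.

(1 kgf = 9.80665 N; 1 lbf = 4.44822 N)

2281 kgf × 9.80665 = 22369 N
190.0 lbf × 4.44822 = 845.162 N
4.319 kN × 1000 = 4319 N
Total: 22369 + 845.162 + 4319 = 27533.2 N

2.753×10⁴ N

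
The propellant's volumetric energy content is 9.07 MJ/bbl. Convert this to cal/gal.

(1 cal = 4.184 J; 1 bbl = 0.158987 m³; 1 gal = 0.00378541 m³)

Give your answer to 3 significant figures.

9.07 MJ/bbl × 1000000 J/MJ ÷ 0.158987 m³/bbl = 5.70487×10⁷ J/m³
5.70487×10⁷ J/m³ ÷ 4.184 J/cal × 0.00378541 m³/gal = 51613.9 cal/gal

5.16×10⁴ cal/gal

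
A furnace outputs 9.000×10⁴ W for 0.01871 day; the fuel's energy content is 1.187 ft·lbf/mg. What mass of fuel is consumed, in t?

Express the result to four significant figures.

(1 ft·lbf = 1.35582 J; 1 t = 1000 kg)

0.09040 t

0.01871 day → 1616.54 s
E = P × t = 90000 × 1616.54 = 1.45489×10⁸ J
1.187 ft·lbf/mg → 1.60936×10⁶ J/kg
m = E / e_s = 1.45489×10⁸ / 1.60936×10⁶ = 90.4018 kg
In t: 90.4018 / 1000 = 0.0904018 t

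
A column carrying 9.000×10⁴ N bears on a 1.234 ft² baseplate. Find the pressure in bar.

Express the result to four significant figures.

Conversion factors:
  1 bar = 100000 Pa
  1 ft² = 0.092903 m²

7.851 bar

1.234 ft² × 0.092903 = 0.114642 m²
P = F / A = 90000 N / 0.114642 m² = 785053 Pa
785053 Pa ÷ (100000 Pa/bar) = 7.85053 bar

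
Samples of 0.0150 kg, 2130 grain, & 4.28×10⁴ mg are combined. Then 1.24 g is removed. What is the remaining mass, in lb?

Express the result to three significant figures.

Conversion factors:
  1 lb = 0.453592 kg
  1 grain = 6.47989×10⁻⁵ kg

0.0150 kg (already kg)
2130 grain × 6.47989×10⁻⁵ → 0.138022 kg
4.28×10⁴ mg × 10⁻⁶ → 0.0428 kg
1.24 g × 0.001 → 0.00124 kg
Net: 0.015 + 0.138022 + 0.0428 − 0.00124 = 0.194582 kg
In lb: 0.194582 / 0.453592 = 0.42898 lb

0.429 lb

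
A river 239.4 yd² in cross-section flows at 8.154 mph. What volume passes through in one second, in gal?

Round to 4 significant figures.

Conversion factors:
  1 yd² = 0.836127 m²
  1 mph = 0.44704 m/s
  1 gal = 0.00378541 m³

1.928×10⁵ gal

8.154 mph × 0.44704 = 3.64516 m/s
239.4 yd² × 0.836127 = 200.169 m²
V = v × A × t = 3.64516 m/s × 200.169 m² × 1 s = 729.648 m³
729.648 m³ ÷ (0.00378541 m³/gal) = 192753 gal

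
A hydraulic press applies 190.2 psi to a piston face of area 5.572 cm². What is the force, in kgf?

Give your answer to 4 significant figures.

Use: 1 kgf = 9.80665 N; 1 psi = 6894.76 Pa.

74.51 kgf

190.2 psi × 6894.76 = 1.31138×10⁶ Pa
5.572 cm² × 0.0001 = 5.572×10⁻⁴ m²
F = P × A = 1.31138×10⁶ Pa × 5.572×10⁻⁴ m² = 730.701 N
730.701 N ÷ (9.80665 N/kgf) = 74.5108 kgf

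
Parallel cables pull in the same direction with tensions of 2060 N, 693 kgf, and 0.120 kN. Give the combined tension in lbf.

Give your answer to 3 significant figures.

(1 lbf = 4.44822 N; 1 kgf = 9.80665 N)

2020 lbf

2060 N (already N)
693 kgf × 9.80665 = 6796.01 N
0.120 kN × 1000 = 120 N
Total: 2060 + 6796.01 + 120 = 8976.01 N
In lbf: 8976.01 / 4.44822 = 2017.89 lbf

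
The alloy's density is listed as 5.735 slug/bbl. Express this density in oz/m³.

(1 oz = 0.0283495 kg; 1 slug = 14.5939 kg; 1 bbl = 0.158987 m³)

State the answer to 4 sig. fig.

5.735 slug/bbl × 14.5939 kg/slug ÷ 0.158987 m³/bbl = 526.433 kg/m³
526.433 kg/m³ ÷ 0.0283495 kg/oz = 18569.4 oz/m³

1.857×10⁴ oz/m³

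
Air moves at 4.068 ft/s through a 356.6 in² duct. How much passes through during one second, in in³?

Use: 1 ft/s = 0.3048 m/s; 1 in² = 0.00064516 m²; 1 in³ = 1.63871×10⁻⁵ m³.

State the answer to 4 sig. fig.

1.741×10⁴ in³

4.068 ft/s × 0.3048 = 1.23993 m/s
356.6 in² × 0.00064516 = 0.230064 m²
V = v × A × t = 1.23993 m/s × 0.230064 m² × 1 s = 0.285263 m³
0.285263 m³ ÷ (1.63871×10⁻⁵ m³/in³) = 17407.8 in³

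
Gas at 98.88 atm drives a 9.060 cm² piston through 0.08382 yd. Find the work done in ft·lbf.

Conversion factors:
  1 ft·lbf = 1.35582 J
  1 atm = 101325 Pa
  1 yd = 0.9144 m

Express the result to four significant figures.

98.88 atm → 1.0019×10⁷ Pa
9.060 cm² → 9.06×10⁻⁴ m²
F = P × A = 1.0019×10⁷ × 9.06×10⁻⁴ = 9077.21 N
0.08382 yd → 0.076645 m
W = F × d = 9077.21 × 0.076645 = 695.723 J
In ft·lbf: 695.723 / 1.35582 = 513.138 ft·lbf

513.1 ft·lbf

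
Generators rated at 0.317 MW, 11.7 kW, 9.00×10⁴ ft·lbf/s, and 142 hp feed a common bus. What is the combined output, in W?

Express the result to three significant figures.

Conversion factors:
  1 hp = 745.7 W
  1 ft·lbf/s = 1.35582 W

5.57×10⁵ W

0.317 MW × 1000000 → 317000 W
11.7 kW × 1000 → 11700 W
9.00×10⁴ ft·lbf/s × 1.35582 → 122024 W
142 hp × 745.7 → 105889 W
Total: 317000 + 11700 + 122024 + 105889 = 556613 W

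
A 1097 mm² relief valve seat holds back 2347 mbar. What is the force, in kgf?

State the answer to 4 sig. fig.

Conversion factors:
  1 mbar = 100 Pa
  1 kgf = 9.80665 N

26.25 kgf

2347 mbar × 100 → 234700 Pa
1097 mm² × 10⁻⁶ → 0.001097 m²
F = P × A = 234700 Pa × 0.001097 m² = 257.466 N
257.466 N ÷ (9.80665 N/kgf) = 26.2542 kgf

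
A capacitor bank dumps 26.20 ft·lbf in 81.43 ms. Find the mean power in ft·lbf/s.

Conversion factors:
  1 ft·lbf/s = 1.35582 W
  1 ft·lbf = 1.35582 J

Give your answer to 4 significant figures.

26.20 ft·lbf × 1.35582 → 35.5225 J
81.43 ms × 0.001 → 0.08143 s
P = E / t = 35.5225 J / 0.08143 s = 436.234 W
436.234 W ÷ (1.35582 W/ft·lbf/s) = 321.749 ft·lbf/s

321.7 ft·lbf/s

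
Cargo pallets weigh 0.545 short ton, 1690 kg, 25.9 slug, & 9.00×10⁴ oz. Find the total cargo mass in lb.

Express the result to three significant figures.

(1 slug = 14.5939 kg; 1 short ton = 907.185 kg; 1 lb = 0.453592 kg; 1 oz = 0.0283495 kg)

0.545 short ton × 907.185 = 494.416 kg
1690 kg (already kg)
25.9 slug × 14.5939 = 377.982 kg
9.00×10⁴ oz × 0.0283495 = 2551.46 kg
Combined: 494.416 + 1690 + 377.982 + 2551.46 = 5113.86 kg
In lb: 5113.86 / 0.453592 = 11274.1 lb

1.13×10⁴ lb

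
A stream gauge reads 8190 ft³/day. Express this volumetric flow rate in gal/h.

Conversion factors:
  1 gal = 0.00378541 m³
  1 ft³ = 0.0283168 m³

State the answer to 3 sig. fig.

2550 gal/h

8190 ft³/day × 0.0283168 m³/ft³ ÷ 86400 s/day = 0.0026842 m³/s
0.0026842 m³/s ÷ 0.00378541 m³/gal × 3600 s/h = 2552.73 gal/h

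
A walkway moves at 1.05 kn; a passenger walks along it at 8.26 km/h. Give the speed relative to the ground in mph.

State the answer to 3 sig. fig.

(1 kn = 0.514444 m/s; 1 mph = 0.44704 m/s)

1.05 kn × 0.514444 = 0.540166 m/s
8.26 km/h × (1/3.6) = 2.29444 m/s
Total: 0.540166 + 2.29444 = 2.83461 m/s
In mph: 2.83461 / 0.44704 = 6.34084 mph

6.34 mph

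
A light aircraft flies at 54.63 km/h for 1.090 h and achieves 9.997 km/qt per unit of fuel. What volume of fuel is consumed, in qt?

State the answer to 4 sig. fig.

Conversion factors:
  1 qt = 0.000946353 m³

5.956 qt

54.63 km/h → 15.175 m/s
1.090 h → 3924 s
d = v × t = 15.175 × 3924 = 59546.7 m
9.997 km/qt → 1.05637×10⁷ m/m³
V = d / (distance per unit fuel) = 59546.7 / 1.05637×10⁷ = 0.00563692 m³
In qt: 0.00563692 / 0.000946353 = 5.95647 qt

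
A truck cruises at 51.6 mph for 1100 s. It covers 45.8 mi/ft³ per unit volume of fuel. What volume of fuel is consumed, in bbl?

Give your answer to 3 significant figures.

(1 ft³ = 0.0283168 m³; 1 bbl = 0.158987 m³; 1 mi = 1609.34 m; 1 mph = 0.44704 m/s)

0.0613 bbl

51.6 mph → 23.0673 m/s
d = v × t = 23.0673 × 1100 = 25374 m
45.8 mi/ft³ → 2.60297×10⁶ m/m³
V = d / (distance per unit fuel) = 25374 / 2.60297×10⁶ = 0.0097481 m³
In bbl: 0.0097481 / 0.158987 = 0.0613138 bbl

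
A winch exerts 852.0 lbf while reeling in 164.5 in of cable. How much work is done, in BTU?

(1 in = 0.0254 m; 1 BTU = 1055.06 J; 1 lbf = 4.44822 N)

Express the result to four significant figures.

15.01 BTU

852.0 lbf × 4.44822 = 3789.88 N
164.5 in × 0.0254 = 4.1783 m
W = F × d = 3789.88 N × 4.1783 m = 15835.3 J
15835.3 J ÷ (1055.06 J/BTU) = 15.0089 BTU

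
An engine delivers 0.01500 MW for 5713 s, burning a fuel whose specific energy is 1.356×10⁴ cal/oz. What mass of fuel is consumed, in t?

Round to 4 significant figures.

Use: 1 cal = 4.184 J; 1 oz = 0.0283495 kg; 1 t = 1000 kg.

0.04282 t

0.01500 MW → 15000 W
E = P × t = 15000 × 5713 = 8.5695×10⁷ J
1.356×10⁴ cal/oz → 2.00127×10⁶ J/kg
m = E / e_s = 8.5695×10⁷ / 2.00127×10⁶ = 42.8203 kg
In t: 42.8203 / 1000 = 0.0428203 t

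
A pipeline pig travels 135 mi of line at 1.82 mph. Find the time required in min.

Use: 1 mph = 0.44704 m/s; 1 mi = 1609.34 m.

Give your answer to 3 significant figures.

4450 min

135 mi × 1609.34 → 217261 m
1.82 mph × 0.44704 → 0.813613 m/s
t = d / v = 217261 m / 0.813613 m/s = 267032 s
267032 s ÷ (60 s/min) = 4450.53 min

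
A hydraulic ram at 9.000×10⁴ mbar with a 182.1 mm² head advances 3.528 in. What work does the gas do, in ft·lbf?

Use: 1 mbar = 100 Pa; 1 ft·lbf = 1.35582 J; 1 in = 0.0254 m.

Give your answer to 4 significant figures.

108.3 ft·lbf

9.000×10⁴ mbar → 9×10⁶ Pa
182.1 mm² → 1.821×10⁻⁴ m²
F = P × A = 9×10⁶ × 1.821×10⁻⁴ = 1638.9 N
3.528 in → 0.0896112 m
W = F × d = 1638.9 × 0.0896112 = 146.864 J
In ft·lbf: 146.864 / 1.35582 = 108.321 ft·lbf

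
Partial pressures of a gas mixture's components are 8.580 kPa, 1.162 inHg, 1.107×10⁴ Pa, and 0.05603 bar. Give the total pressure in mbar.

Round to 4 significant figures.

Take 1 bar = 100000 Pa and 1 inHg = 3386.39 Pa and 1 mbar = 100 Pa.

291.9 mbar

8.580 kPa × 1000 → 8580 Pa
1.162 inHg × 3386.39 → 3934.99 Pa
1.107×10⁴ Pa (already Pa)
0.05603 bar × 100000 → 5603 Pa
Sum: 8580 + 3934.99 + 11070 + 5603 = 29188 Pa
In mbar: 29188 / 100 = 291.88 mbar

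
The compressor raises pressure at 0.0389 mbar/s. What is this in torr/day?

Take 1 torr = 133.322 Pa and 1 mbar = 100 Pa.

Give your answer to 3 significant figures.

2520 torr/day

0.0389 mbar/s × 100 Pa/mbar = 3.89 Pa/s
3.89 Pa/s ÷ 133.322 Pa/torr × 86400 s/day = 2520.93 torr/day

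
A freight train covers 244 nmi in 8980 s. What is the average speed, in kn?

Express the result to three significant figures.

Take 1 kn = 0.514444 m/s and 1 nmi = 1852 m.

244 nmi × 1852 = 451888 m
v = d / t = 451888 m / 8980 s = 50.3216 m/s
50.3216 m/s ÷ (0.514444 m/s/kn) = 97.8174 kn

97.8 kn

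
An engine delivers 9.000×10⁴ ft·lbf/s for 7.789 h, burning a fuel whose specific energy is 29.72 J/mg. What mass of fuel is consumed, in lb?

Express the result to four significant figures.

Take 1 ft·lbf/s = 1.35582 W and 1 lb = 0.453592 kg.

9.000×10⁴ ft·lbf/s → 122024 W
7.789 h → 28040.4 s
E = P × t = 122024 × 28040.4 = 3.4216×10⁹ J
29.72 J/mg → 2.972×10⁷ J/kg
m = E / e_s = 3.4216×10⁹ / 2.972×10⁷ = 115.128 kg
In lb: 115.128 / 0.453592 = 253.814 lb

253.8 lb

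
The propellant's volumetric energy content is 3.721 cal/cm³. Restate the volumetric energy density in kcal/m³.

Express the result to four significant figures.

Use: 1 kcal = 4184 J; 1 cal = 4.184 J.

3.721 cal/cm³ × 4.184 J/cal ÷ 10⁻⁶ m³/cm³ = 1.55687×10⁷ J/m³
1.55687×10⁷ J/m³ ÷ 4184 J/kcal = 3721.01 kcal/m³

3721 kcal/m³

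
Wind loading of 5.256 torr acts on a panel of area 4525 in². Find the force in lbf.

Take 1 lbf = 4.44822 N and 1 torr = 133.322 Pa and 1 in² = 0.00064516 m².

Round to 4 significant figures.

459.9 lbf

5.256 torr × 133.322 → 700.74 Pa
4525 in² × 0.00064516 → 2.91935 m²
F = P × A = 700.74 Pa × 2.91935 m² = 2045.71 N
2045.71 N ÷ (4.44822 N/lbf) = 459.894 lbf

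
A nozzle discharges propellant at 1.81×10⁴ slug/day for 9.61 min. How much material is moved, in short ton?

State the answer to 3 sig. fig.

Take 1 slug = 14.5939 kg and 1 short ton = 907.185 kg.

1.94 short ton

1.81×10⁴ slug/day → 3.05729 kg/s
9.61 min → 576.6 s
m = ṁ × t = 3.05729 × 576.6 = 1762.83 kg
In short ton: 1762.83 / 907.185 = 1.94319 short ton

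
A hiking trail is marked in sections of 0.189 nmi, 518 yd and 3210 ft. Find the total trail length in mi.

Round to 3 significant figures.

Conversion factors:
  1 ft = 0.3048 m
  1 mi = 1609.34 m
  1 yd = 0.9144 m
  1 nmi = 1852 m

1.12 mi

0.189 nmi × 1852 → 350.028 m
518 yd × 0.9144 → 473.659 m
3210 ft × 0.3048 → 978.408 m
Combined: 350.028 + 473.659 + 978.408 = 1802.1 m
In mi: 1802.1 / 1609.34 = 1.11978 mi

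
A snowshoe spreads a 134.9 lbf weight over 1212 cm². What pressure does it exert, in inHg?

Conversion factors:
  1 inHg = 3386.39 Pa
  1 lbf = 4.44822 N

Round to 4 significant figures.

134.9 lbf × 4.44822 → 600.065 N
1212 cm² × 0.0001 → 0.1212 m²
P = F / A = 600.065 N / 0.1212 m² = 4951.03 Pa
4951.03 Pa ÷ (3386.39 Pa/inHg) = 1.46204 inHg

1.462 inHg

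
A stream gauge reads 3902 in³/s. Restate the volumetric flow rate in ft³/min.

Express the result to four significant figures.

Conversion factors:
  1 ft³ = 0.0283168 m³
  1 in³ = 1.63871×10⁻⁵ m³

135.5 ft³/min

3902 in³/s × 1.63871×10⁻⁵ m³/in³ = 0.0639425 m³/s
0.0639425 m³/s ÷ 0.0283168 m³/ft³ × 60 s/min = 135.487 ft³/min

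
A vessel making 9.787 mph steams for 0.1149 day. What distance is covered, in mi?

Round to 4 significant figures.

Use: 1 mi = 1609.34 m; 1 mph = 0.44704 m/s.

26.99 mi

9.787 mph × 0.44704 → 4.37518 m/s
0.1149 day × 86400 → 9927.36 s
d = v × t = 4.37518 m/s × 9927.36 s = 43434 m
43434 m ÷ (1609.34 m/mi) = 26.9887 mi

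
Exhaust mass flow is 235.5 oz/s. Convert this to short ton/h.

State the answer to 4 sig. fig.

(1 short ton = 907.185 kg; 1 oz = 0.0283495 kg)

26.49 short ton/h

235.5 oz/s × 0.0283495 kg/oz = 6.67631 kg/s
6.67631 kg/s ÷ 907.185 kg/short ton × 3600 s/h = 26.4937 short ton/h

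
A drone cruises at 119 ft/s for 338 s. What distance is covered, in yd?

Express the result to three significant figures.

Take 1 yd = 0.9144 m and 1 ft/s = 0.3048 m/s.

119 ft/s × 0.3048 → 36.2712 m/s
d = v × t = 36.2712 m/s × 338 s = 12259.7 m
12259.7 m ÷ (0.9144 m/yd) = 13407.4 yd

1.34×10⁴ yd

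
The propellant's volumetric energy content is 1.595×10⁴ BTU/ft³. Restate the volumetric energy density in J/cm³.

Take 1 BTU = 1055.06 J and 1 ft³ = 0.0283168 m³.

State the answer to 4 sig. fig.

1.595×10⁴ BTU/ft³ × 1055.06 J/BTU ÷ 0.0283168 m³/ft³ = 5.94283×10⁸ J/m³
5.94283×10⁸ J/m³ × 10⁻⁶ m³/cm³ = 594.283 J/cm³

594.3 J/cm³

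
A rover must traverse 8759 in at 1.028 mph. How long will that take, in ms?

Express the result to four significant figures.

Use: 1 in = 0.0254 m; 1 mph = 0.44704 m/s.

8759 in × 0.0254 = 222.479 m
1.028 mph × 0.44704 = 0.459557 m/s
t = d / v = 222.479 m / 0.459557 m/s = 484.116 s
484.116 s ÷ (0.001 s/ms) = 484116 ms

4.841×10⁵ ms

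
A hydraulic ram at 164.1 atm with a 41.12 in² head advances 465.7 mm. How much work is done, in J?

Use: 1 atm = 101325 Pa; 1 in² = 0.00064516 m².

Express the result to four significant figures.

164.1 atm → 1.66274×10⁷ Pa
41.12 in² → 0.026529 m²
F = P × A = 1.66274×10⁷ × 0.026529 = 441108 N
465.7 mm → 0.4657 m
W = F × d = 441108 × 0.4657 = 205424 J

2.054×10⁵ J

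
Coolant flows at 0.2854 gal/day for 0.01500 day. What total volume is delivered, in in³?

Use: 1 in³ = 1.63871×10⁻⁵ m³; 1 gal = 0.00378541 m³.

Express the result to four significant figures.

0.9889 in³

0.2854 gal/day → 1.25041×10⁻⁸ m³/s
0.01500 day → 1296 s
V = Q × t = 1.25041×10⁻⁸ × 1296 = 1.62053×10⁻⁵ m³
In in³: 1.62053×10⁻⁵ / 1.63871×10⁻⁵ = 0.988906 in³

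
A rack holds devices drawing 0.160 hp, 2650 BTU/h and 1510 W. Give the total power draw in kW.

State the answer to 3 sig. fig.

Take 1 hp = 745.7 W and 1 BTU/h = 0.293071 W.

2.41 kW

0.160 hp × 745.7 = 119.312 W
2650 BTU/h × 0.293071 = 776.638 W
1510 W (already W)
Sum: 119.312 + 776.638 + 1510 = 2405.95 W
In kW: 2405.95 / 1000 = 2.40595 kW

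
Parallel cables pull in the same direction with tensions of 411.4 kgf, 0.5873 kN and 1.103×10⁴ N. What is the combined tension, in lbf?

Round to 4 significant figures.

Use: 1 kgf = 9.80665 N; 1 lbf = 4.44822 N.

411.4 kgf × 9.80665 → 4034.46 N
0.5873 kN × 1000 → 587.3 N
1.103×10⁴ N (already N)
Combined: 4034.46 + 587.3 + 11030 = 15651.8 N
In lbf: 15651.8 / 4.44822 = 3518.67 lbf

3519 lbf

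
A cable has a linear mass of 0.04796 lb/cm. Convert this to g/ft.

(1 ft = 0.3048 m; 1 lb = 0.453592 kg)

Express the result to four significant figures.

663.1 g/ft

0.04796 lb/cm × 0.453592 kg/lb ÷ 0.01 m/cm = 2.17543 kg/m
2.17543 kg/m ÷ 0.001 kg/g × 0.3048 m/ft = 663.071 g/ft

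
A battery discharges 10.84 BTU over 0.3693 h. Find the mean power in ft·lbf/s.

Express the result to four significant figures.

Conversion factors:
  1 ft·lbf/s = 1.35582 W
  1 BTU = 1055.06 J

6.345 ft·lbf/s

10.84 BTU × 1055.06 → 11436.9 J
0.3693 h × 3600 → 1329.48 s
P = E / t = 11436.9 J / 1329.48 s = 8.60254 W
8.60254 W ÷ (1.35582 W/ft·lbf/s) = 6.3449 ft·lbf/s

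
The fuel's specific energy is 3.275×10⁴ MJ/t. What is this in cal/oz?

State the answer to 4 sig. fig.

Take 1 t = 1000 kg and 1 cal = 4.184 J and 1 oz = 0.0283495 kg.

2.219×10⁵ cal/oz

3.275×10⁴ MJ/t × 1000000 J/MJ ÷ 1000 kg/t = 3.275×10⁷ J/kg
3.275×10⁷ J/kg ÷ 4.184 J/cal × 0.0283495 kg/oz = 221904 cal/oz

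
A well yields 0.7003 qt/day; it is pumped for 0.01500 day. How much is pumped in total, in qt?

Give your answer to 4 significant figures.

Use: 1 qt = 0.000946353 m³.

0.7003 qt/day → 7.6705×10⁻⁹ m³/s
0.01500 day → 1296 s
V = Q × t = 7.6705×10⁻⁹ × 1296 = 9.94097×10⁻⁶ m³
In qt: 9.94097×10⁻⁶ / 0.000946353 = 0.0105045 qt

0.01050 qt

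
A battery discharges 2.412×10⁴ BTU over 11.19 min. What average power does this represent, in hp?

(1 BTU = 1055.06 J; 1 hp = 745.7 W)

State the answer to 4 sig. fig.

2.412×10⁴ BTU × 1055.06 → 2.5448×10⁷ J
11.19 min × 60 → 671.4 s
P = E / t = 2.5448×10⁷ J / 671.4 s = 37902.9 W
37902.9 W ÷ (745.7 W/hp) = 50.8286 hp

50.83 hp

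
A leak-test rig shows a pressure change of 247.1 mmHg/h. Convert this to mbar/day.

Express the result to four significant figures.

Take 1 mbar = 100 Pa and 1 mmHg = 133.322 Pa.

247.1 mmHg/h × 133.322 Pa/mmHg ÷ 3600 s/h = 9.15107 Pa/s
9.15107 Pa/s ÷ 100 Pa/mbar × 86400 s/day = 7906.52 mbar/day

7907 mbar/day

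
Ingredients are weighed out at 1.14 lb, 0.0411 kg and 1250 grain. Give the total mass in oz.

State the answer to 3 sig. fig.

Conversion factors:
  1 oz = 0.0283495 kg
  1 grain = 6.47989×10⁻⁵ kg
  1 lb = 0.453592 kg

1.14 lb × 0.453592 = 0.517095 kg
0.0411 kg (already kg)
1250 grain × 6.47989×10⁻⁵ = 0.0809986 kg
Combined: 0.517095 + 0.0411 + 0.0809986 = 0.639194 kg
In oz: 0.639194 / 0.0283495 = 22.5469 oz

22.5 oz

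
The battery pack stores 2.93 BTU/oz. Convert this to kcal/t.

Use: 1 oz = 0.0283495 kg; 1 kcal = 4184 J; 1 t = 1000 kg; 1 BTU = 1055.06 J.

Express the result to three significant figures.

2.93 BTU/oz × 1055.06 J/BTU ÷ 0.0283495 kg/oz = 109043 J/kg
109043 J/kg ÷ 4184 J/kcal × 1000 kg/t = 26061.9 kcal/t

2.61×10⁴ kcal/t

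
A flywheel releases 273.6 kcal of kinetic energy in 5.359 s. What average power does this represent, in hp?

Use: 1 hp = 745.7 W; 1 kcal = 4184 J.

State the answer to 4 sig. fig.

286.5 hp

273.6 kcal × 4184 = 1.14474×10⁶ J
P = E / t = 1.14474×10⁶ J / 5.359 s = 213611 W
213611 W ÷ (745.7 W/hp) = 286.457 hp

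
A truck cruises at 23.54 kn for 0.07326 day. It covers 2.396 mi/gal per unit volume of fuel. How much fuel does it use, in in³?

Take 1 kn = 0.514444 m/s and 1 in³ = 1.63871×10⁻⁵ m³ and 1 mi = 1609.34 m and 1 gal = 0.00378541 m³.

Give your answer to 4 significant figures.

23.54 kn → 12.11 m/s
0.07326 day → 6329.66 s
d = v × t = 12.11 × 6329.66 = 76652.2 m
2.396 mi/gal → 1.01864×10⁶ m/m³
V = d / (distance per unit fuel) = 76652.2 / 1.01864×10⁶ = 0.0752495 m³
In in³: 0.0752495 / 1.63871×10⁻⁵ = 4592 in³

4592 in³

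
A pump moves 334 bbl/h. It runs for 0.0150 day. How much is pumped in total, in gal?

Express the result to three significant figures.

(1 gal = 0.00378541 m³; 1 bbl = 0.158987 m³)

334 bbl/h → 0.0147505 m³/s
0.0150 day → 1296 s
V = Q × t = 0.0147505 × 1296 = 19.1166 m³
In gal: 19.1166 / 0.00378541 = 5050.07 gal

5050 gal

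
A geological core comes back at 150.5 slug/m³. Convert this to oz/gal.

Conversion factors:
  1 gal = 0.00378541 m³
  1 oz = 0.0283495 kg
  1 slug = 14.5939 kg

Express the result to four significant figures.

293.3 oz/gal

150.5 slug/m³ × 14.5939 kg/slug = 2196.38 kg/m³
2196.38 kg/m³ ÷ 0.0283495 kg/oz × 0.00378541 m³/gal = 293.275 oz/gal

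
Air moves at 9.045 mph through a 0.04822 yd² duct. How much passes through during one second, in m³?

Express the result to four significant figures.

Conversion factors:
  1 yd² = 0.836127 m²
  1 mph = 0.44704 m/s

0.1630 m³

9.045 mph × 0.44704 = 4.04348 m/s
0.04822 yd² × 0.836127 = 0.040318 m²
V = v × A × t = 4.04348 m/s × 0.040318 m² × 1 s = 0.163025 m³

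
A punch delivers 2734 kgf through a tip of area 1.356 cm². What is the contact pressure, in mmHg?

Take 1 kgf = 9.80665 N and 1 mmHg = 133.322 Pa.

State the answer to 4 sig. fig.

1.483×10⁶ mmHg

2734 kgf × 9.80665 = 26811.4 N
1.356 cm² × 0.0001 = 1.356×10⁻⁴ m²
P = F / A = 26811.4 N / 1.356×10⁻⁴ m² = 1.97724×10⁸ Pa
1.97724×10⁸ Pa ÷ (133.322 Pa/mmHg) = 1.48306×10⁶ mmHg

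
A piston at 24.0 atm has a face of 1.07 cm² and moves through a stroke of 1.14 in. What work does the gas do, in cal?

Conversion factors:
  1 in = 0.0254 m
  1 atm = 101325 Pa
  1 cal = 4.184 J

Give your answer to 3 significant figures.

1.80 cal

24.0 atm → 2.4318×10⁶ Pa
1.07 cm² → 1.07×10⁻⁴ m²
F = P × A = 2.4318×10⁶ × 1.07×10⁻⁴ = 260.203 N
1.14 in → 0.028956 m
W = F × d = 260.203 × 0.028956 = 7.53444 J
In cal: 7.53444 / 4.184 = 1.80077 cal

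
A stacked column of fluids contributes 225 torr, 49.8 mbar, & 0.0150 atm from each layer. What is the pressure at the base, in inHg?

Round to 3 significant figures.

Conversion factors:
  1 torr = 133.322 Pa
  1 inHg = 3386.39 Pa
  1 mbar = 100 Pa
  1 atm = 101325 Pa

225 torr × 133.322 = 29997.4 Pa
49.8 mbar × 100 = 4980 Pa
0.0150 atm × 101325 = 1519.88 Pa
Sum: 29997.4 + 4980 + 1519.88 = 36497.3 Pa
In inHg: 36497.3 / 3386.39 = 10.7776 inHg

10.8 inHg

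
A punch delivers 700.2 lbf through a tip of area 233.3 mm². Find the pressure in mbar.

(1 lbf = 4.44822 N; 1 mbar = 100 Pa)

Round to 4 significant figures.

700.2 lbf × 4.44822 → 3114.64 N
233.3 mm² × 10⁻⁶ → 2.333×10⁻⁴ m²
P = F / A = 3114.64 N / 2.333×10⁻⁴ m² = 1.33504×10⁷ Pa
1.33504×10⁷ Pa ÷ (100 Pa/mbar) = 133504 mbar

1.335×10⁵ mbar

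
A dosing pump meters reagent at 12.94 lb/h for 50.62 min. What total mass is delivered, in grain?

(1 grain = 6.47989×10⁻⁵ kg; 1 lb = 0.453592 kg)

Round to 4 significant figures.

12.94 lb/h → 0.00163041 kg/s
50.62 min → 3037.2 s
m = ṁ × t = 0.00163041 × 3037.2 = 4.95188 kg
In grain: 4.95188 / 6.47989×10⁻⁵ = 76419.2 grain

7.642×10⁴ grain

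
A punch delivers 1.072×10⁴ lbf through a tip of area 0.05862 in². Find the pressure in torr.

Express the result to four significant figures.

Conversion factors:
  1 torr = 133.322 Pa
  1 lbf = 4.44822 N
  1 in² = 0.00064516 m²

1.072×10⁴ lbf × 4.44822 → 47684.9 N
0.05862 in² × 0.00064516 → 3.78193×10⁻⁵ m²
P = F / A = 47684.9 N / 3.78193×10⁻⁵ m² = 1.26086×10⁹ Pa
1.26086×10⁹ Pa ÷ (133.322 Pa/torr) = 9.45725×10⁶ torr

9.457×10⁶ torr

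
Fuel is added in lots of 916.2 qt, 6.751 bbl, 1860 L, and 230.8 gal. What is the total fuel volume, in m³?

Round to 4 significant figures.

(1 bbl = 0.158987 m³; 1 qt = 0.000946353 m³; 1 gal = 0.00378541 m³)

4.674 m³

916.2 qt × 0.000946353 → 0.867049 m³
6.751 bbl × 0.158987 → 1.07332 m³
1860 L × 0.001 → 1.86 m³
230.8 gal × 0.00378541 → 0.873673 m³
Combined: 0.867049 + 1.07332 + 1.86 + 0.873673 = 4.67404 m³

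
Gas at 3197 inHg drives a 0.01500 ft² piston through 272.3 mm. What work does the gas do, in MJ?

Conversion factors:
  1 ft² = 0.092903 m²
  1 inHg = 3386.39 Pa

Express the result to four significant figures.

0.004108 MJ

3197 inHg → 1.08263×10⁷ Pa
0.01500 ft² → 0.00139354 m²
F = P × A = 1.08263×10⁷ × 0.00139354 = 15086.9 N
272.3 mm → 0.2723 m
W = F × d = 15086.9 × 0.2723 = 4108.16 J
In MJ: 4108.16 / 1000000 = 0.00410816 MJ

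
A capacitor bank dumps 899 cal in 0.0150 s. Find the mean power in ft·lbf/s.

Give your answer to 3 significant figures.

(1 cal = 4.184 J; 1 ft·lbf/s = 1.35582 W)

1.85×10⁵ ft·lbf/s

899 cal × 4.184 → 3761.42 J
P = E / t = 3761.42 J / 0.015 s = 250761 W
250761 W ÷ (1.35582 W/ft·lbf/s) = 184952 ft·lbf/s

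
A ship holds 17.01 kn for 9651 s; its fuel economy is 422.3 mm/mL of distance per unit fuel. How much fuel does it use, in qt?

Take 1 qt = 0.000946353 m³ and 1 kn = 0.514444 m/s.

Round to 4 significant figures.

211.3 qt

17.01 kn → 8.75069 m/s
d = v × t = 8.75069 × 9651 = 84452.9 m
422.3 mm/mL → 422300 m/m³
V = d / (distance per unit fuel) = 84452.9 / 422300 = 0.199983 m³
In qt: 0.199983 / 0.000946353 = 211.32 qt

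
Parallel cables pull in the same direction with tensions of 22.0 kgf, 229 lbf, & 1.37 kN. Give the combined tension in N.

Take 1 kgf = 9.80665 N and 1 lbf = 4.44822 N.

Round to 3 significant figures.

2600 N

22.0 kgf × 9.80665 = 215.746 N
229 lbf × 4.44822 = 1018.64 N
1.37 kN × 1000 = 1370 N
Sum: 215.746 + 1018.64 + 1370 = 2604.39 N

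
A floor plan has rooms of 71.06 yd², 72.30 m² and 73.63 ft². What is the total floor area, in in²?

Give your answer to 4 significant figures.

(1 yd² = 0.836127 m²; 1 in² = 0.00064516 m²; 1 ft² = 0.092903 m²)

71.06 yd² × 0.836127 = 59.4152 m²
72.30 m² (already m²)
73.63 ft² × 0.092903 = 6.84045 m²
Total: 59.4152 + 72.3 + 6.84045 = 138.556 m²
In in²: 138.556 / 0.00064516 = 214762 in²

2.148×10⁵ in²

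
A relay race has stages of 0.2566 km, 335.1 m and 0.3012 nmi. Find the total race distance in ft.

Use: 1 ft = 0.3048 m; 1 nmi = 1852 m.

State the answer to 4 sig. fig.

0.2566 km × 1000 = 256.6 m
335.1 m (already m)
0.3012 nmi × 1852 = 557.822 m
Sum: 256.6 + 335.1 + 557.822 = 1149.52 m
In ft: 1149.52 / 0.3048 = 3771.39 ft

3771 ft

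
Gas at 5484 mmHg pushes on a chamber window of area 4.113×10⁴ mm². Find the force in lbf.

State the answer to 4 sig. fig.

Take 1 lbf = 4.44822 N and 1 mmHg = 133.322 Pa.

5484 mmHg × 133.322 → 731138 Pa
4.113×10⁴ mm² × 10⁻⁶ → 0.04113 m²
F = P × A = 731138 Pa × 0.04113 m² = 30071.7 N
30071.7 N ÷ (4.44822 N/lbf) = 6760.39 lbf

6760 lbf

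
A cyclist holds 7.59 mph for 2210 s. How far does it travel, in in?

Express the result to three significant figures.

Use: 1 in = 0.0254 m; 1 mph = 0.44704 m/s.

7.59 mph × 0.44704 → 3.39303 m/s
d = v × t = 3.39303 m/s × 2210 s = 7498.6 m
7498.6 m ÷ (0.0254 m/in) = 295220 in

2.95×10⁵ in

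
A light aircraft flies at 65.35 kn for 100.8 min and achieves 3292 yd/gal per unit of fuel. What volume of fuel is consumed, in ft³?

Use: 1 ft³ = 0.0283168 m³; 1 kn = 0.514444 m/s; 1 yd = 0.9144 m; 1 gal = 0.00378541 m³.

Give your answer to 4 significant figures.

65.35 kn → 33.6189 m/s
100.8 min → 6048 s
d = v × t = 33.6189 × 6048 = 203327 m
3292 yd/gal → 795212 m/m³
V = d / (distance per unit fuel) = 203327 / 795212 = 0.255689 m³
In ft³: 0.255689 / 0.0283168 = 9.02959 ft³

9.030 ft³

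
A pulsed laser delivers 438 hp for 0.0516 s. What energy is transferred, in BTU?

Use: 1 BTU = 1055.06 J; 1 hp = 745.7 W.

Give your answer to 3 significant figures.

438 hp × 745.7 = 326617 W
E = P × t = 326617 W × 0.0516 s = 16853.4 J
16853.4 J ÷ (1055.06 J/BTU) = 15.9739 BTU

16.0 BTU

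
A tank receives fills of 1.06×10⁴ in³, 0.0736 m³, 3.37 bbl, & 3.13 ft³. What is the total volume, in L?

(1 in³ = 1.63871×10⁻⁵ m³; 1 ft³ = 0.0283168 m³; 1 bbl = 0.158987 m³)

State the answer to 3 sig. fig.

872 L

1.06×10⁴ in³ × 1.63871×10⁻⁵ → 0.173703 m³
0.0736 m³ (already m³)
3.37 bbl × 0.158987 → 0.535786 m³
3.13 ft³ × 0.0283168 → 0.0886316 m³
Combined: 0.173703 + 0.0736 + 0.535786 + 0.0886316 = 0.871721 m³
In L: 0.871721 / 0.001 = 871.721 L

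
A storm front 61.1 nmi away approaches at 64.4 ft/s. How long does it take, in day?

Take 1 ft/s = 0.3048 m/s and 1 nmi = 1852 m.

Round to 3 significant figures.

0.0667 day

61.1 nmi × 1852 = 113157 m
64.4 ft/s × 0.3048 = 19.6291 m/s
t = d / v = 113157 m / 19.6291 m/s = 5764.76 s
5764.76 s ÷ (86400 s/day) = 0.0667218 day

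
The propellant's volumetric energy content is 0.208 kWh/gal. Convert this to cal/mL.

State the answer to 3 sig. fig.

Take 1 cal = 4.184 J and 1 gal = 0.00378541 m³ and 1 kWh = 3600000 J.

0.208 kWh/gal × 3600000 J/kWh ÷ 0.00378541 m³/gal = 1.97812×10⁸ J/m³
1.97812×10⁸ J/m³ ÷ 4.184 J/cal × 10⁻⁶ m³/mL = 47.2782 cal/mL

47.3 cal/mL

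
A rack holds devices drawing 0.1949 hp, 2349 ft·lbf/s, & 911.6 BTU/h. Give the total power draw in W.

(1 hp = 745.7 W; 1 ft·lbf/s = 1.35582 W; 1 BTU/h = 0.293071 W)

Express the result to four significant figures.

3597 W

0.1949 hp × 745.7 = 145.337 W
2349 ft·lbf/s × 1.35582 = 3184.82 W
911.6 BTU/h × 0.293071 = 267.164 W
Total: 145.337 + 3184.82 + 267.164 = 3597.32 W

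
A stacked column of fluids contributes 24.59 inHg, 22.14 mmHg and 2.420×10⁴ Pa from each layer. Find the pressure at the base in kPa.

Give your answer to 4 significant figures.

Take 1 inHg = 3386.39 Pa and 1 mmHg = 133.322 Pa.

24.59 inHg × 3386.39 = 83271.3 Pa
22.14 mmHg × 133.322 = 2951.75 Pa
2.420×10⁴ Pa (already Pa)
Sum: 83271.3 + 2951.75 + 24200 = 110423 Pa
In kPa: 110423 / 1000 = 110.423 kPa

110.4 kPa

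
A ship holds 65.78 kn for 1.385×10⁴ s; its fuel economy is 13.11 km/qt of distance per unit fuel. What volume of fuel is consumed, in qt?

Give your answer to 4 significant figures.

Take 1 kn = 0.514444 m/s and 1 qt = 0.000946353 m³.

35.75 qt

65.78 kn → 33.8401 m/s
d = v × t = 33.8401 × 13850 = 468685 m
13.11 km/qt → 1.38532×10⁷ m/m³
V = d / (distance per unit fuel) = 468685 / 1.38532×10⁷ = 0.0338323 m³
In qt: 0.0338323 / 0.000946353 = 35.7502 qt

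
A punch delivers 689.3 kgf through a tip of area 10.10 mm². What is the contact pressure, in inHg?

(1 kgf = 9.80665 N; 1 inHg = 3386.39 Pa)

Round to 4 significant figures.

1.976×10⁵ inHg

689.3 kgf × 9.80665 → 6759.72 N
10.10 mm² × 10⁻⁶ → 1.01×10⁻⁵ m²
P = F / A = 6759.72 N / 1.01×10⁻⁵ m² = 6.69279×10⁸ Pa
6.69279×10⁸ Pa ÷ (3386.39 Pa/inHg) = 197638 inHg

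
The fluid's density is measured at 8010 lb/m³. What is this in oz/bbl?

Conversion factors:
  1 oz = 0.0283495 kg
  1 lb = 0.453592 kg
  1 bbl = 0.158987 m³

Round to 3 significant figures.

8010 lb/m³ × 0.453592 kg/lb = 3633.27 kg/m³
3633.27 kg/m³ ÷ 0.0283495 kg/oz × 0.158987 m³/bbl = 20375.8 oz/bbl

2.04×10⁴ oz/bbl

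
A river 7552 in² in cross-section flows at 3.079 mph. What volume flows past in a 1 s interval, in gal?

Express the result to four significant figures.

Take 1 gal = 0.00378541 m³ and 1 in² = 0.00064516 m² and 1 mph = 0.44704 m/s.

1772 gal

3.079 mph × 0.44704 → 1.37644 m/s
7552 in² × 0.00064516 → 4.87225 m²
V = v × A × t = 1.37644 m/s × 4.87225 m² × 1 s = 6.70636 m³
6.70636 m³ ÷ (0.00378541 m³/gal) = 1771.63 gal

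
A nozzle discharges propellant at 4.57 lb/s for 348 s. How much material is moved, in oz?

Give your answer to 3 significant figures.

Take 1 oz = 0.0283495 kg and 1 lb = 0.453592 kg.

2.54×10⁴ oz

4.57 lb/s → 2.07292 kg/s
m = ṁ × t = 2.07292 × 348 = 721.376 kg
In oz: 721.376 / 0.0283495 = 25445.8 oz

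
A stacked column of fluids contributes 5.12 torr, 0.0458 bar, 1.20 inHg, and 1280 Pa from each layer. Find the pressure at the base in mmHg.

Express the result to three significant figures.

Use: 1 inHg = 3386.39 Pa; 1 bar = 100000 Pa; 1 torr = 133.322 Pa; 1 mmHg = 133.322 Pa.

5.12 torr × 133.322 → 682.609 Pa
0.0458 bar × 100000 → 4580 Pa
1.20 inHg × 3386.39 → 4063.67 Pa
1280 Pa (already Pa)
Combined: 682.609 + 4580 + 4063.67 + 1280 = 10606.3 Pa
In mmHg: 10606.3 / 133.322 = 79.554 mmHg

79.6 mmHg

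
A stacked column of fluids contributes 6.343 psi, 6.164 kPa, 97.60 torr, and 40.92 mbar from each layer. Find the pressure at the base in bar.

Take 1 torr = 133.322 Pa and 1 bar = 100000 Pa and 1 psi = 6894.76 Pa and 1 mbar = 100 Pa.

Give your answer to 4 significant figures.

0.6700 bar

6.343 psi × 6894.76 = 43733.5 Pa
6.164 kPa × 1000 = 6164 Pa
97.60 torr × 133.322 = 13012.2 Pa
40.92 mbar × 100 = 4092 Pa
Sum: 43733.5 + 6164 + 13012.2 + 4092 = 67001.7 Pa
In bar: 67001.7 / 100000 = 0.670017 bar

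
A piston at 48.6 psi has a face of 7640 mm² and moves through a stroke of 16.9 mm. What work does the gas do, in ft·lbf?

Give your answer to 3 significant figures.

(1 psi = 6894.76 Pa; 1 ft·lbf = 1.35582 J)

31.9 ft·lbf

48.6 psi → 335085 Pa
7640 mm² → 0.00764 m²
F = P × A = 335085 × 0.00764 = 2560.05 N
16.9 mm → 0.0169 m
W = F × d = 2560.05 × 0.0169 = 43.2648 J
In ft·lbf: 43.2648 / 1.35582 = 31.9104 ft·lbf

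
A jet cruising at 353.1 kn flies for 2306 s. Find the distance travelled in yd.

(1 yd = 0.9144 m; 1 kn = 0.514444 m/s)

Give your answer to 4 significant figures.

4.581×10⁵ yd

353.1 kn × 0.514444 → 181.65 m/s
d = v × t = 181.65 m/s × 2306 s = 418885 m
418885 m ÷ (0.9144 m/yd) = 458098 yd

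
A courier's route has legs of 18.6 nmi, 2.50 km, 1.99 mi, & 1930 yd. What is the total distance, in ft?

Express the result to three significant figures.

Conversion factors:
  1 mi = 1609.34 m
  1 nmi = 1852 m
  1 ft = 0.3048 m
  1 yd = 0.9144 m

1.38×10⁵ ft

18.6 nmi × 1852 = 34447.2 m
2.50 km × 1000 = 2500 m
1.99 mi × 1609.34 = 3202.59 m
1930 yd × 0.9144 = 1764.79 m
Total: 34447.2 + 2500 + 3202.59 + 1764.79 = 41914.6 m
In ft: 41914.6 / 0.3048 = 137515 ft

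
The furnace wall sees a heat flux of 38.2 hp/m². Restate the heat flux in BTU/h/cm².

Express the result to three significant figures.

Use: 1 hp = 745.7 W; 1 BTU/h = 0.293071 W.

38.2 hp/m² × 745.7 W/hp = 28485.7 W/m²
28485.7 W/m² ÷ 0.293071 W/BTU/h × 0.0001 m²/cm² = 9.71973 BTU/h/cm²

9.72 BTU/h/cm²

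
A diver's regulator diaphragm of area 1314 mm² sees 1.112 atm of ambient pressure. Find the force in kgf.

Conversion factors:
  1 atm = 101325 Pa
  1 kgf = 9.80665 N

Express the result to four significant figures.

1.112 atm × 101325 → 112673 Pa
1314 mm² × 10⁻⁶ → 0.001314 m²
F = P × A = 112673 Pa × 0.001314 m² = 148.052 N
148.052 N ÷ (9.80665 N/kgf) = 15.0971 kgf

15.10 kgf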